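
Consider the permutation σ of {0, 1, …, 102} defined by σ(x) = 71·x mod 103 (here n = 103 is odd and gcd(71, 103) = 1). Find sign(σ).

Trace 1: π^k(1) = [1, 71, 97, 89, 36, 84, 93] for k=0..6.
Decompose π into cycles: lengths [102, 1] (2 cycles, including the fixed point 0).
Σ(ℓ_i−1) = 103−2 = 101; sign = (−1)^101 = -1.
Via Zolotarev, sign(π_{71}) = (71|103) = -1.

-1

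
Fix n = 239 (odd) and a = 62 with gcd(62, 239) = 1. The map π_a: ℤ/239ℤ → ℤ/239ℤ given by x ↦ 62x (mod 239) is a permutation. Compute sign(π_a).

Start at x=49: 49 → 170 → 24 → 54 → 2 → 124 → 40 → … (one orbit).
The orbit structure of x ↦ 62x mod 239: 3 orbits of sizes [119, 119, 1].
sign(π) = (−1)^{n − #cycles} = (−1)^{239−3} = (−1)^236 = +1.
Check: (62/239) = +1 by Zolotarev.

+1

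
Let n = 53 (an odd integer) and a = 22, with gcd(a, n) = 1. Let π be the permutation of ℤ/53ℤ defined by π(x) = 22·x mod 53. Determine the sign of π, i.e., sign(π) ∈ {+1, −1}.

Start at x=6: 6 → 26 → 42 → 23 → 29 → 2 → 44 → … (one orbit).
2 cycles of lengths [52, 1].
53 − 2 = 51 transpositions; sign(π) = (−1)^51 = -1.
Zolotarev: (22|53) = -1, matching the cycle-count sign.

-1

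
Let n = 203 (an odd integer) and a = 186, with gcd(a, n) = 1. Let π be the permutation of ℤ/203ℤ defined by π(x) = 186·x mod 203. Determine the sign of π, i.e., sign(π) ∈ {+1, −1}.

-1

Trace 99: π^k(99) = [99, 144, 191, 1, 186, 86, 162] for k=0..6.
24 cycles of lengths [12, 12, 12, 12, 12, 12, 12, 12, 12, 12, 12, 12, 12, 12, 4, 4, 4, 4, 4, 4, 4, 3, 3, 1].
sign(π) = (−1)^{n − #cycles} = (−1)^{203−24} = (−1)^179 = -1.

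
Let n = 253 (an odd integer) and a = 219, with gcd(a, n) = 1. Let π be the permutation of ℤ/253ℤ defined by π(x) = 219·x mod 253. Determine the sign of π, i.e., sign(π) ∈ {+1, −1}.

Start at x=188: 188 → 186 → 1 → 219 → 144 → 164 → 243 → … (one orbit).
The orbit structure of x ↦ 219x mod 253: 18 orbits of sizes [22, 22, 22, 22, 22, 22, 22, 22, 22, 22, 11, 11, 2, 2, 2, 2, 2, 1].
18 cycles on 253: each ℓ→(−1)^(ℓ−1), product (−1)^235 = -1.

-1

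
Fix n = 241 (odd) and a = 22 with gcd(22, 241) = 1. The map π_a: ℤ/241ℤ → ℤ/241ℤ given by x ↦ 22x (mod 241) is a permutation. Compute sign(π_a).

-1

Start at x=89: 89 → 30 → 178 → 60 → 115 → 120 → 230 → … (one orbit).
Decompose π into cycles: lengths [48, 48, 48, 48, 48, 1] (6 cycles, including the fixed point 0).
241 − 6 = 235 transpositions; sign(π) = (−1)^235 = -1.
Check: (22/241) = -1 by Zolotarev.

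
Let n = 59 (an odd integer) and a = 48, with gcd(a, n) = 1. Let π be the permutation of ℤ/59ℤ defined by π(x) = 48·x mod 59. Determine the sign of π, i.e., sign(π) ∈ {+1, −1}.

Orbit of 28 under x↦48x: [28, 46, 25, 20, 16, 1, 48]… (length divides ord_59(48)).
Decompose π into cycles: lengths [29, 29, 1] (3 cycles, including the fixed point 0).
3 cycles on 59: each ℓ→(−1)^(ℓ−1), product (−1)^56 = +1.
The Jacobi symbol (48|59) = +1 (Zolotarev) agrees.

+1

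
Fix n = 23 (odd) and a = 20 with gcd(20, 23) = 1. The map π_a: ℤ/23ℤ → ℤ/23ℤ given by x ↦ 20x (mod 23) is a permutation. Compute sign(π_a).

-1

Start at x=18: 18 → 15 → 1 → 20 → 9 → 19 → 12 → … (one orbit).
2 cycles of lengths [22, 1].
With 2 cycles on 23 points, sign = (−1)^{23−2} = -1.
(20|23)_J = -1 (Zolotarev's lemma cross-check).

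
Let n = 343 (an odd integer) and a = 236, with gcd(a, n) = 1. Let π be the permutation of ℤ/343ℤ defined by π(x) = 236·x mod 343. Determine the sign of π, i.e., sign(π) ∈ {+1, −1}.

Start at x=200: 200 → 209 → 275 → 73 → 78 → 229 → 193 → … (one orbit).
π_236 has 4 disjoint cycles with lengths [294, 42, 6, 1] on {0,…,342}.
343 − 4 = 339 transpositions; sign(π) = (−1)^339 = -1.

-1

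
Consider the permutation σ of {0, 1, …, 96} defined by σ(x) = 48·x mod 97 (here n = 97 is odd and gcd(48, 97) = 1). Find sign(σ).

Orbit of 44 under x↦48x: [44, 75, 11, 43, 27, 35, 31]… (length divides ord_97(48)).
Cycle type of π: 48×2 + 1; total 3 cycles.
sign(π) = (−1)^{n − #cycles} = (−1)^{97−3} = (−1)^94 = +1.

+1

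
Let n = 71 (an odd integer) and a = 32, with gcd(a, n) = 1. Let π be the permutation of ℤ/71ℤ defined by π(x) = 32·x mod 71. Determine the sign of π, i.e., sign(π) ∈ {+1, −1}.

Start at x=32: 32 → 30 → 37 → 48 → 45 → 20 → 1 → 32 (one orbit).
11 cycles of lengths [7, 7, 7, 7, 7, 7, 7, 7, 7, 7, 1].
n − c = 71 − 11 = 60; sign = (−1)^60 = +1.
Via Zolotarev, sign(π_{32}) = (32|71) = +1.

+1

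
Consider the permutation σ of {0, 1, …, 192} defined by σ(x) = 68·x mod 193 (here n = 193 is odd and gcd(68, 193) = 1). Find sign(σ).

-1

Orbit of 125 under x↦68x: [125, 8, 158, 129, 87, 126, 76]… (length divides ord_193(68)).
Decompose π into cycles: lengths [64, 64, 64, 1] (4 cycles, including the fixed point 0).
With 4 cycles on 193 points, sign = (−1)^{193−4} = -1.
The Jacobi symbol (68|193) = -1 (Zolotarev) agrees.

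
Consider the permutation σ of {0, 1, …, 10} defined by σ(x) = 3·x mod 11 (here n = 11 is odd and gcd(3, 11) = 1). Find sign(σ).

+1

Start at x=4: 4 → 1 → 3 → 9 → 5 → 4 (one orbit).
Cycle type of π: 5×2 + 1; total 3 cycles.
11 − 3 = 8 transpositions; sign(π) = (−1)^8 = +1.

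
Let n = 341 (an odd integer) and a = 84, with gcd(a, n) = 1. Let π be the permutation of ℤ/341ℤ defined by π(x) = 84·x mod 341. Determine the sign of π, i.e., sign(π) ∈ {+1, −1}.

Trace 272: π^k(272) = [272, 1, 84, 236, 46, 113, 285] for k=0..6.
Decompose π into cycles: lengths [30, 30, 30, 30, 30, 30, 30, 30, 30, 30, 30, 10, 1] (13 cycles, including the fixed point 0).
n − c = 341 − 13 = 328; sign = (−1)^328 = +1.
Zolotarev: (84|341) = +1, matching the cycle-count sign.

+1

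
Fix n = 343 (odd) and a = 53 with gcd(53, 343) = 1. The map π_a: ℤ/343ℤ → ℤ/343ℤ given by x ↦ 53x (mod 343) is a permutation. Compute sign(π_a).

+1

Trace 58: π^k(58) = [58, 330, 340, 184, 148, 298, 16] for k=0..6.
The orbit structure of x ↦ 53x mod 343: 7 orbits of sizes [147, 147, 21, 21, 3, 3, 1].
n − c = 343 − 7 = 336; sign = (−1)^336 = +1.
(53|343)_J = +1 (Zolotarev's lemma cross-check).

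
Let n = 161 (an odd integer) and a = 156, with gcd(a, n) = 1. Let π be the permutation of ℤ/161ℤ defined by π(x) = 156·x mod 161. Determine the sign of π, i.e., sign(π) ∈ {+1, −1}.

+1

Orbit of 151 under x↦156x: [151, 50, 72, 123, 29, 16, 81]… (length divides ord_161(156)).
9 cycles of lengths [33, 33, 33, 33, 11, 11, 3, 3, 1].
9 cycles on 161: each ℓ→(−1)^(ℓ−1), product (−1)^152 = +1.
The Jacobi symbol (156|161) = +1 (Zolotarev) agrees.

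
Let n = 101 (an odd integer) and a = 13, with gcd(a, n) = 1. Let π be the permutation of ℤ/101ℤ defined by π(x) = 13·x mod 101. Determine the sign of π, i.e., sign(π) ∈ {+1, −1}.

+1

Start at x=49: 49 → 31 → 100 → 88 → 33 → 25 → 22 → … (one orbit).
π_13 has 3 disjoint cycles with lengths [50, 50, 1] on {0,…,100}.
101 − 3 = 98 transpositions; sign(π) = (−1)^98 = +1.
The Jacobi symbol (13|101) = +1 (Zolotarev) agrees.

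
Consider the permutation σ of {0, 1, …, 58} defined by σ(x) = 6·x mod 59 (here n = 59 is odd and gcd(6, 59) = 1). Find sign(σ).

-1

Trace 24: π^k(24) = [24, 26, 38, 51, 11, 7, 42] for k=0..6.
Decompose π into cycles: lengths [58, 1] (2 cycles, including the fixed point 0).
n − c = 59 − 2 = 57; sign = (−1)^57 = -1.
Zolotarev: (6|59) = -1, matching the cycle-count sign.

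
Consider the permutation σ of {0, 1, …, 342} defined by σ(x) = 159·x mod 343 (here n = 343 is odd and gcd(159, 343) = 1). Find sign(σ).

-1

Start at x=131: 131 → 249 → 146 → 233 → 3 → 134 → 40 → … (one orbit).
Decompose π into cycles: lengths [294, 42, 6, 1] (4 cycles, including the fixed point 0).
sign(π) = (−1)^{n − #cycles} = (−1)^{343−4} = (−1)^339 = -1.
The Jacobi symbol (159|343) = -1 (Zolotarev) agrees.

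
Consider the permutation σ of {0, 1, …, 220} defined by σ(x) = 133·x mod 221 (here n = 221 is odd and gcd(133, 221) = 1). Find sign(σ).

Start at x=81: 81 → 165 → 66 → 159 → 152 → 105 → 42 → … (one orbit).
Decompose π into cycles: lengths [48, 48, 48, 48, 16, 3, 3, 3, 3, 1] (10 cycles, including the fixed point 0).
221 − 10 = 211 transpositions; sign(π) = (−1)^211 = -1.
Via Zolotarev, sign(π_{133}) = (133|221) = -1.

-1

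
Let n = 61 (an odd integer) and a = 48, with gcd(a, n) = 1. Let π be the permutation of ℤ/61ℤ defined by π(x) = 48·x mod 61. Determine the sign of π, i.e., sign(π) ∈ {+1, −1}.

Orbit of 13 under x↦48x: [13, 14, 1, 48, 47, 60]… (length divides ord_61(48)).
π_48 has 11 disjoint cycles with lengths [6, 6, 6, 6, 6, 6, 6, 6, 6, 6, 1] on {0,…,60}.
sign(π) = (−1)^{n − #cycles} = (−1)^{61−11} = (−1)^50 = +1.
Via Zolotarev, sign(π_{48}) = (48|61) = +1.

+1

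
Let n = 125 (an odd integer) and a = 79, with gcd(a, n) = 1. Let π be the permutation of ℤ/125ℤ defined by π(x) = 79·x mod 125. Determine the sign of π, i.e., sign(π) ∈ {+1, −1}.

+1

Trace 71: π^k(71) = [71, 109, 111, 19, 1, 79, 116] for k=0..6.
7 cycles of lengths [50, 50, 10, 10, 2, 2, 1].
sign(π) = (−1)^{n − #cycles} = (−1)^{125−7} = (−1)^118 = +1.
Zolotarev: (79|125) = +1, matching the cycle-count sign.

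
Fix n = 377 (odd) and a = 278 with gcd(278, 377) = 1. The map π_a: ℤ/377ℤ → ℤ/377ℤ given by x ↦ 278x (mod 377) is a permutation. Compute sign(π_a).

Start at x=376: 376 → 99 → 1 → 278 → 376 (one orbit).
95 cycles of lengths [4, 4, 4, 4, 4, 4, 4, 4, 4, 4, 4, 4, 4, 4, 4, 4, 4, 4, 4, 4, 4, 4, 4, 4, 4, 4, 4, 4, 4, 4, 4, 4, 4, 4, 4, 4, 4, 4, 4, 4, 4, 4, 4, 4, 4, 4, 4, 4, 4, 4, 4, 4, 4, 4, 4, 4, 4, 4, 4, 4, 4, 4, 4, 4, 4, 4, 4, 4, 4, 4, 4, 4, 4, 4, 4, 4, 4, 4, 4, 4, 4, 4, 4, 4, 4, 4, 4, 4, 4, 4, 4, 4, 4, 4, 1].
95 cycles on 377: each ℓ→(−1)^(ℓ−1), product (−1)^282 = +1.
Zolotarev: (278|377) = +1, matching the cycle-count sign.

+1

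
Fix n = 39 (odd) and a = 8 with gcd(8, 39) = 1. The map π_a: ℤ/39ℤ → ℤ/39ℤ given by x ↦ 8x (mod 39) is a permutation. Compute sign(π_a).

+1

Start at x=5: 5 → 1 → 8 → 25 → 5 (one orbit).
Cycle lengths of π_8 on ℤ/39ℤ: [4, 4, 4, 4, 4, 4, 4, 4, 4, 2, 1]; 11 cycles in total.
39 − 11 = 28 transpositions; sign(π) = (−1)^28 = +1.
Zolotarev: (8|39) = +1, matching the cycle-count sign.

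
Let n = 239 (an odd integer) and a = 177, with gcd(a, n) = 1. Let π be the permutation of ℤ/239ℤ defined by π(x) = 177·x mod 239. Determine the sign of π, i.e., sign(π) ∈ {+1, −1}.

Trace 212: π^k(212) = [212, 1, 177, 20, 194, 161, 56] for k=0..6.
2 cycles of lengths [238, 1].
n − c = 239 − 2 = 237; sign = (−1)^237 = -1.

-1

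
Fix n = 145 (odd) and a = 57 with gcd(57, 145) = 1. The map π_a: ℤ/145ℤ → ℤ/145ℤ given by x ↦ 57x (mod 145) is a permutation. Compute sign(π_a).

-1

Trace 57: π^k(57) = [57, 59, 28, 1] for k=0..3.
π_57 has 44 disjoint cycles with lengths [4, 4, 4, 4, 4, 4, 4, 4, 4, 4, 4, 4, 4, 4, 4, 4, 4, 4, 4, 4, 4, 4, 4, 4, 4, 4, 4, 4, 4, 2, 2, 2, 2, 2, 2, 2, 2, 2, 2, 2, 2, 2, 2, 1] on {0,…,144}.
44 cycles on 145: each ℓ→(−1)^(ℓ−1), product (−1)^101 = -1.
Via Zolotarev, sign(π_{57}) = (57|145) = -1.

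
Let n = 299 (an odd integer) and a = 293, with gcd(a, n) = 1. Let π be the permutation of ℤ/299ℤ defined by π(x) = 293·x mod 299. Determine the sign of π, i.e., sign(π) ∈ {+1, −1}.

Start at x=28: 28 → 131 → 111 → 231 → 109 → 243 → 37 → … (one orbit).
Cycle lengths of π_293 on ℤ/299ℤ: [132, 132, 22, 12, 1]; 5 cycles in total.
sign(π) = (−1)^{n − #cycles} = (−1)^{299−5} = (−1)^294 = +1.

+1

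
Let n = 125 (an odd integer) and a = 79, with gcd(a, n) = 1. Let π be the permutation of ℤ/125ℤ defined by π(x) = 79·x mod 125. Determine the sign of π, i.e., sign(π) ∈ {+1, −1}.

Trace 11: π^k(11) = [11, 119, 26, 54, 16, 14, 106] for k=0..6.
Decompose π into cycles: lengths [50, 50, 10, 10, 2, 2, 1] (7 cycles, including the fixed point 0).
7 cycles on 125: each ℓ→(−1)^(ℓ−1), product (−1)^118 = +1.
(79|125)_J = +1 (Zolotarev's lemma cross-check).

+1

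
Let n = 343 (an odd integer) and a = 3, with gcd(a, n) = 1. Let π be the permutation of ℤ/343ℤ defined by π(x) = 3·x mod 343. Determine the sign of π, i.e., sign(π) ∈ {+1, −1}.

Trace 55: π^k(55) = [55, 165, 152, 113, 339, 331, 307] for k=0..6.
Cycle type of π: 294 + 42 + 6 + 1; total 4 cycles.
n − c = 343 − 4 = 339; sign = (−1)^339 = -1.
The Jacobi symbol (3|343) = -1 (Zolotarev) agrees.

-1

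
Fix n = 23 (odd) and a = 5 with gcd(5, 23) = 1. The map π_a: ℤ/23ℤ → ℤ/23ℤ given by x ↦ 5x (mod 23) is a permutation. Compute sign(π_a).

Trace 18: π^k(18) = [18, 21, 13, 19, 3, 15, 6] for k=0..6.
π_5 has 2 disjoint cycles with lengths [22, 1] on {0,…,22}.
With 2 cycles on 23 points, sign = (−1)^{23−2} = -1.

-1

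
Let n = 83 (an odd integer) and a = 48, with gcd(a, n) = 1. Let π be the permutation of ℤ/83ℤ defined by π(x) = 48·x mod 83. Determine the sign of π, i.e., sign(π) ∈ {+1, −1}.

+1

Start at x=3: 3 → 61 → 23 → 25 → 38 → 81 → 70 → … (one orbit).
Decompose π into cycles: lengths [41, 41, 1] (3 cycles, including the fixed point 0).
3 cycles on 83: each ℓ→(−1)^(ℓ−1), product (−1)^80 = +1.
(48|83)_J = +1 (Zolotarev's lemma cross-check).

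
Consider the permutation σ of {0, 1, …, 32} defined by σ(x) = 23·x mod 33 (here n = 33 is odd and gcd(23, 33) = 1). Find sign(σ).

Trace 23: π^k(23) = [23, 1] for k=0..1.
Cycle lengths of π_23 on ℤ/33ℤ: [2, 2, 2, 2, 2, 2, 2, 2, 2, 2, 2, 1, 1, 1, 1, 1, 1, 1, 1, 1, 1, 1]; 22 cycles in total.
22 cycles on 33: each ℓ→(−1)^(ℓ−1), product (−1)^11 = -1.

-1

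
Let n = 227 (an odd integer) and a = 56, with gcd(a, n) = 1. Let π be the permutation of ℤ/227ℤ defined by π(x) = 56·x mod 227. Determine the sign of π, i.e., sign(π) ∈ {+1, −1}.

-1

Start at x=66: 66 → 64 → 179 → 36 → 200 → 77 → 226 → … (one orbit).
Decompose π into cycles: lengths [226, 1] (2 cycles, including the fixed point 0).
sign(π) = (−1)^{n − #cycles} = (−1)^{227−2} = (−1)^225 = -1.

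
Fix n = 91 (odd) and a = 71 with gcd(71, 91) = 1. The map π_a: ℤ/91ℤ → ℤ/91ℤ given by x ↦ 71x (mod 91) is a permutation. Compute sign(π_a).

Orbit of 85 under x↦71x: [85, 29, 57, 43, 50, 1, 71]… (length divides ord_91(71)).
14 cycles of lengths [12, 12, 12, 12, 12, 12, 12, 1, 1, 1, 1, 1, 1, 1].
n − c = 91 − 14 = 77; sign = (−1)^77 = -1.
Zolotarev: (71|91) = -1, matching the cycle-count sign.

-1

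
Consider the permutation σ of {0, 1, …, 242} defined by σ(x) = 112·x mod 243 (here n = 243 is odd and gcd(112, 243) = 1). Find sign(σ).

+1

Start at x=154: 154 → 238 → 169 → 217 → 4 → 205 → 118 → … (one orbit).
The orbit structure of x ↦ 112x mod 243: 11 orbits of sizes [81, 81, 27, 27, 9, 9, 3, 3, 1, 1, 1].
sign(π) = (−1)^{n − #cycles} = (−1)^{243−11} = (−1)^232 = +1.
Zolotarev: (112|243) = +1, matching the cycle-count sign.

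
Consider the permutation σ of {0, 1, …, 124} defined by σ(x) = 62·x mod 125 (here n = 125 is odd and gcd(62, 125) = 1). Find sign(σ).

-1

Trace 88: π^k(88) = [88, 81, 22, 114, 68, 91, 17] for k=0..6.
π_62 has 4 disjoint cycles with lengths [100, 20, 4, 1] on {0,…,124}.
4 cycles on 125: each ℓ→(−1)^(ℓ−1), product (−1)^121 = -1.
The Jacobi symbol (62|125) = -1 (Zolotarev) agrees.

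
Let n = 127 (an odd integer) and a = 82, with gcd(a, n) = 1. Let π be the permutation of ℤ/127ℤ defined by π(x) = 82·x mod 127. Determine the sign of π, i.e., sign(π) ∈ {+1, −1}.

+1

Start at x=79: 79 → 1 → 82 → 120 → 61 → 49 → 81 → … (one orbit).
Cycle type of π: 63×2 + 1; total 3 cycles.
n − c = 127 − 3 = 124; sign = (−1)^124 = +1.
Check: (82/127) = +1 by Zolotarev.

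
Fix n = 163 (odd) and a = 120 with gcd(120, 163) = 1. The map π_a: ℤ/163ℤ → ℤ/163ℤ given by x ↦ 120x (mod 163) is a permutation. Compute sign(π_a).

Trace 85: π^k(85) = [85, 94, 33, 48, 55, 80, 146] for k=0..6.
π_120 has 2 disjoint cycles with lengths [162, 1] on {0,…,162}.
Σ(ℓ_i−1) = 163−2 = 161; sign = (−1)^161 = -1.
Zolotarev: (120|163) = -1, matching the cycle-count sign.

-1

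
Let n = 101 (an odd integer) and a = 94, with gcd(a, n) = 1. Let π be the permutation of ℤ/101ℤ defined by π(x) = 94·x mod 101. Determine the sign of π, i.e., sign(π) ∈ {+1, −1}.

-1

Orbit of 6 under x↦94x: [6, 59, 92, 63, 64, 57, 5]… (length divides ord_101(94)).
Cycle lengths of π_94 on ℤ/101ℤ: [100, 1]; 2 cycles in total.
sign(π) = (−1)^{n − #cycles} = (−1)^{101−2} = (−1)^99 = -1.
Check: (94/101) = -1 by Zolotarev.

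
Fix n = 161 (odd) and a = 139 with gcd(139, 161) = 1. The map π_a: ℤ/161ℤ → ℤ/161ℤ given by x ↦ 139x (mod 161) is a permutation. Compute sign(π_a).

-1

Trace 1: π^k(1) = [1, 139] for k=0..1.
π_139 has 92 disjoint cycles with lengths [2, 2, 2, 2, 2, 2, 2, 2, 2, 2, 2, 2, 2, 2, 2, 2, 2, 2, 2, 2, 2, 2, 2, 2, 2, 2, 2, 2, 2, 2, 2, 2, 2, 2, 2, 2, 2, 2, 2, 2, 2, 2, 2, 2, 2, 2, 2, 2, 2, 2, 2, 2, 2, 2, 2, 2, 2, 2, 2, 2, 2, 2, 2, 2, 2, 2, 2, 2, 2, 1, 1, 1, 1, 1, 1, 1, 1, 1, 1, 1, 1, 1, 1, 1, 1, 1, 1, 1, 1, 1, 1, 1] on {0,…,160}.
n − c = 161 − 92 = 69; sign = (−1)^69 = -1.
(139|161)_J = -1 (Zolotarev's lemma cross-check).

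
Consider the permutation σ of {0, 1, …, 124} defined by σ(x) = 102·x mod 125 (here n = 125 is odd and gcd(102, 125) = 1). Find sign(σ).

Orbit of 26 under x↦102x: [26, 27, 4, 33, 116, 82, 114]… (length divides ord_125(102)).
The orbit structure of x ↦ 102x mod 125: 4 orbits of sizes [100, 20, 4, 1].
125 − 4 = 121 transpositions; sign(π) = (−1)^121 = -1.
Via Zolotarev, sign(π_{102}) = (102|125) = -1.

-1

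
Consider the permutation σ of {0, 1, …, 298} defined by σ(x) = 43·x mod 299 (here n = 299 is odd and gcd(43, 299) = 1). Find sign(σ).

Trace 9: π^k(9) = [9, 88, 196, 56, 16, 90, 282] for k=0..6.
The orbit structure of x ↦ 43x mod 299: 8 orbits of sizes [66, 66, 66, 66, 22, 6, 6, 1].
8 cycles on 299: each ℓ→(−1)^(ℓ−1), product (−1)^291 = -1.
Check: (43/299) = -1 by Zolotarev.

-1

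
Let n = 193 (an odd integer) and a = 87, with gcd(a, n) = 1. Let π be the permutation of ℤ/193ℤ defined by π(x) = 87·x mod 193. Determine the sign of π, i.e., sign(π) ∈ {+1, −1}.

-1

Start at x=68: 68 → 126 → 154 → 81 → 99 → 121 → 105 → … (one orbit).
4 cycles of lengths [64, 64, 64, 1].
Σ(ℓ_i−1) = 193−4 = 189; sign = (−1)^189 = -1.
Via Zolotarev, sign(π_{87}) = (87|193) = -1.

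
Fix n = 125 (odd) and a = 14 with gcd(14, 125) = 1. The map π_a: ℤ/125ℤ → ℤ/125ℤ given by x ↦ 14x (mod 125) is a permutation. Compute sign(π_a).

+1

Orbit of 19 under x↦14x: [19, 16, 99, 11, 29, 31, 59]… (length divides ord_125(14)).
7 cycles of lengths [50, 50, 10, 10, 2, 2, 1].
With 7 cycles on 125 points, sign = (−1)^{125−7} = +1.
Check: (14/125) = +1 by Zolotarev.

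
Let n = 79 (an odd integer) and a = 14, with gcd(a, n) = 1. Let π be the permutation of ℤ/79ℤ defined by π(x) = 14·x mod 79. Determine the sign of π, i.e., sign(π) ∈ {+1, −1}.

-1

Start at x=15: 15 → 52 → 17 → 1 → 14 → 38 → 58 → … (one orbit).
π_14 has 4 disjoint cycles with lengths [26, 26, 26, 1] on {0,…,78}.
4 cycles on 79: each ℓ→(−1)^(ℓ−1), product (−1)^75 = -1.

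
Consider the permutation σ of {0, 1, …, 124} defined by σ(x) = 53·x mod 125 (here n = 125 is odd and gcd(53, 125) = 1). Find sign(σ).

Trace 108: π^k(108) = [108, 99, 122, 91, 73, 119, 57] for k=0..6.
Decompose π into cycles: lengths [100, 20, 4, 1] (4 cycles, including the fixed point 0).
125 − 4 = 121 transpositions; sign(π) = (−1)^121 = -1.
Zolotarev: (53|125) = -1, matching the cycle-count sign.

-1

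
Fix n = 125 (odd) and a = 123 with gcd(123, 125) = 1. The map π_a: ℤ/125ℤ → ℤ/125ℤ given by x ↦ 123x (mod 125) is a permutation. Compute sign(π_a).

-1

Orbit of 69 under x↦123x: [69, 112, 26, 73, 104, 42, 41]… (length divides ord_125(123)).
4 cycles of lengths [100, 20, 4, 1].
4 cycles on 125: each ℓ→(−1)^(ℓ−1), product (−1)^121 = -1.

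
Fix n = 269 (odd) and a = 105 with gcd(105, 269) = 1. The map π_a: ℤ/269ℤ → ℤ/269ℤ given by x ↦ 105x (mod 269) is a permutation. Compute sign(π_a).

Start at x=142: 142 → 115 → 239 → 78 → 120 → 226 → 58 → … (one orbit).
π_105 has 5 disjoint cycles with lengths [67, 67, 67, 67, 1] on {0,…,268}.
Σ(ℓ_i−1) = 269−5 = 264; sign = (−1)^264 = +1.
(105|269)_J = +1 (Zolotarev's lemma cross-check).

+1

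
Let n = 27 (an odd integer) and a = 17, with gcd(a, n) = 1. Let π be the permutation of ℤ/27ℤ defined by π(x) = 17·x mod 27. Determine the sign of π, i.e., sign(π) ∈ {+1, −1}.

Trace 8: π^k(8) = [8, 1, 17, 19, 26, 10] for k=0..5.
Cycle lengths of π_17 on ℤ/27ℤ: [6, 6, 6, 2, 2, 2, 2, 1]; 8 cycles in total.
sign(π) = (−1)^{n − #cycles} = (−1)^{27−8} = (−1)^19 = -1.
Check: (17/27) = -1 by Zolotarev.

-1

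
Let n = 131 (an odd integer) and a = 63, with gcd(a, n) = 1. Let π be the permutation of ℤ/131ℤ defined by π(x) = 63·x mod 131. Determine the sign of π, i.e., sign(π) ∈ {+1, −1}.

Start at x=112: 112 → 113 → 45 → 84 → 52 → 1 → 63 → … (one orbit).
The orbit structure of x ↦ 63x mod 131: 11 orbits of sizes [13, 13, 13, 13, 13, 13, 13, 13, 13, 13, 1].
11 cycles on 131: each ℓ→(−1)^(ℓ−1), product (−1)^120 = +1.
Check: (63/131) = +1 by Zolotarev.

+1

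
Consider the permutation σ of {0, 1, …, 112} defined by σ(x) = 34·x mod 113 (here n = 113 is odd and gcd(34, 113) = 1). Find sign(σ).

Trace 110: π^k(110) = [110, 11, 35, 60, 6, 91, 43] for k=0..6.
Cycle type of π: 112 + 1; total 2 cycles.
With 2 cycles on 113 points, sign = (−1)^{113−2} = -1.
(34|113)_J = -1 (Zolotarev's lemma cross-check).

-1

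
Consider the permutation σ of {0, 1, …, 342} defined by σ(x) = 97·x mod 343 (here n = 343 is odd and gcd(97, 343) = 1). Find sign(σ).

Start at x=48: 48 → 197 → 244 → 1 → 97 → 148 → 293 → … (one orbit).
Cycle type of π: 14×21 + 2×24 + 1; total 46 cycles.
sign(π) = (−1)^{n − #cycles} = (−1)^{343−46} = (−1)^297 = -1.
(97|343)_J = -1 (Zolotarev's lemma cross-check).

-1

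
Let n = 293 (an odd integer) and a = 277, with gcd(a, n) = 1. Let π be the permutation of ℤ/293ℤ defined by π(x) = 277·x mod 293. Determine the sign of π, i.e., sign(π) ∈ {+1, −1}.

Trace 140: π^k(140) = [140, 104, 94, 254, 38, 271, 59] for k=0..6.
Cycle lengths of π_277 on ℤ/293ℤ: [146, 146, 1]; 3 cycles in total.
sign(π) = (−1)^{n − #cycles} = (−1)^{293−3} = (−1)^290 = +1.
The Jacobi symbol (277|293) = +1 (Zolotarev) agrees.

+1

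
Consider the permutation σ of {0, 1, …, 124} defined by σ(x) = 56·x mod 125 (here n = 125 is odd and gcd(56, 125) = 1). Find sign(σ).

Orbit of 101 under x↦56x: [101, 31, 111, 91, 96, 1, 56]… (length divides ord_125(56)).
The orbit structure of x ↦ 56x mod 125: 13 orbits of sizes [25, 25, 25, 25, 5, 5, 5, 5, 1, 1, 1, 1, 1].
With 13 cycles on 125 points, sign = (−1)^{125−13} = +1.
Zolotarev: (56|125) = +1, matching the cycle-count sign.

+1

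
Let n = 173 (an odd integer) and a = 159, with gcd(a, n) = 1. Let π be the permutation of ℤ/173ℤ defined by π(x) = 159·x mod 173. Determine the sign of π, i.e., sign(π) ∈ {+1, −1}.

+1

Start at x=16: 16 → 122 → 22 → 38 → 160 → 9 → 47 → … (one orbit).
The orbit structure of x ↦ 159x mod 173: 3 orbits of sizes [86, 86, 1].
sign(π) = (−1)^{n − #cycles} = (−1)^{173−3} = (−1)^170 = +1.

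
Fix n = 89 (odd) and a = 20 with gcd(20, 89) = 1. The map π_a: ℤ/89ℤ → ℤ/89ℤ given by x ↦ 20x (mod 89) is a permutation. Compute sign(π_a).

+1

Trace 44: π^k(44) = [44, 79, 67, 5, 11, 42, 39] for k=0..6.
Cycle lengths of π_20 on ℤ/89ℤ: [44, 44, 1]; 3 cycles in total.
89 − 3 = 86 transpositions; sign(π) = (−1)^86 = +1.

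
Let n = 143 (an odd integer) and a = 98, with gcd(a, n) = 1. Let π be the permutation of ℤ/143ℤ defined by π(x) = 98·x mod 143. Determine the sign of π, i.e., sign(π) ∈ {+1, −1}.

Trace 1: π^k(1) = [1, 98, 23, 109, 100, 76, 12] for k=0..6.
Cycle type of π: 12×11 + 2×5 + 1; total 17 cycles.
sign(π) = (−1)^{n − #cycles} = (−1)^{143−17} = (−1)^126 = +1.
(98|143)_J = +1 (Zolotarev's lemma cross-check).

+1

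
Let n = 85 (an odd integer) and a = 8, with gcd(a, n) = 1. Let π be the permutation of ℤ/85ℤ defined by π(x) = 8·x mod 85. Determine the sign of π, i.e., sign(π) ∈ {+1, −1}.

Orbit of 2 under x↦8x: [2, 16, 43, 4, 32, 1, 8]… (length divides ord_85(8)).
Cycle type of π: 8×10 + 4 + 1; total 12 cycles.
Σ(ℓ_i−1) = 85−12 = 73; sign = (−1)^73 = -1.

-1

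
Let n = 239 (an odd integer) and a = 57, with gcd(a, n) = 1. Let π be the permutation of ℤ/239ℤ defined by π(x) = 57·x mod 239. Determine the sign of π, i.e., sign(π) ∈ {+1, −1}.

-1

Trace 217: π^k(217) = [217, 180, 222, 226, 215, 66, 177] for k=0..6.
2 cycles of lengths [238, 1].
2 cycles on 239: each ℓ→(−1)^(ℓ−1), product (−1)^237 = -1.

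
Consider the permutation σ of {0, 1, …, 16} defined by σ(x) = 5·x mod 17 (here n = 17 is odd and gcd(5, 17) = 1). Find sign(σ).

-1

Start at x=4: 4 → 3 → 15 → 7 → 1 → 5 → 8 → … (one orbit).
Cycle lengths of π_5 on ℤ/17ℤ: [16, 1]; 2 cycles in total.
n − c = 17 − 2 = 15; sign = (−1)^15 = -1.
Zolotarev: (5|17) = -1, matching the cycle-count sign.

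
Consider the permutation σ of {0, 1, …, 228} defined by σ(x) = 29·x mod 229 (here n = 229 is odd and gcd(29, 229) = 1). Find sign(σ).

-1

Start at x=169: 169 → 92 → 149 → 199 → 46 → 189 → 214 → … (one orbit).
The orbit structure of x ↦ 29x mod 229: 2 orbits of sizes [228, 1].
2 cycles on 229: each ℓ→(−1)^(ℓ−1), product (−1)^227 = -1.
Zolotarev: (29|229) = -1, matching the cycle-count sign.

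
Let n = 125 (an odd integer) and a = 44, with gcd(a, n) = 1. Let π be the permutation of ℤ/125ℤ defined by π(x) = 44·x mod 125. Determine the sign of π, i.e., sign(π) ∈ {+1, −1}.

+1

Orbit of 66 under x↦44x: [66, 29, 26, 19, 86, 34, 121]… (length divides ord_125(44)).
7 cycles of lengths [50, 50, 10, 10, 2, 2, 1].
7 cycles on 125: each ℓ→(−1)^(ℓ−1), product (−1)^118 = +1.
Via Zolotarev, sign(π_{44}) = (44|125) = +1.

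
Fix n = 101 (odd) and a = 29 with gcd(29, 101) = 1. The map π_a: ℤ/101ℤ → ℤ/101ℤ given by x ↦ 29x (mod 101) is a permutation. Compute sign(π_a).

-1

Trace 35: π^k(35) = [35, 5, 44, 64, 38, 92, 42] for k=0..6.
The orbit structure of x ↦ 29x mod 101: 2 orbits of sizes [100, 1].
sign(π) = (−1)^{n − #cycles} = (−1)^{101−2} = (−1)^99 = -1.
Zolotarev: (29|101) = -1, matching the cycle-count sign.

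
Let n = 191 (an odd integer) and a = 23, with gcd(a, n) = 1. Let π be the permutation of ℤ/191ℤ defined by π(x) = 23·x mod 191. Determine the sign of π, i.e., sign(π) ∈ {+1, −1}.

+1

Start at x=16: 16 → 177 → 60 → 43 → 34 → 18 → 32 → … (one orbit).
3 cycles of lengths [95, 95, 1].
n − c = 191 − 3 = 188; sign = (−1)^188 = +1.
(23|191)_J = +1 (Zolotarev's lemma cross-check).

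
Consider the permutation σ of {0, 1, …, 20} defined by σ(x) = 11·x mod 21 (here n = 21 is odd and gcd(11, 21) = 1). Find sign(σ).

Trace 2: π^k(2) = [2, 1, 11, 16, 8, 4] for k=0..5.
6 cycles of lengths [6, 6, 3, 3, 2, 1].
6 cycles on 21: each ℓ→(−1)^(ℓ−1), product (−1)^15 = -1.
Zolotarev: (11|21) = -1, matching the cycle-count sign.

-1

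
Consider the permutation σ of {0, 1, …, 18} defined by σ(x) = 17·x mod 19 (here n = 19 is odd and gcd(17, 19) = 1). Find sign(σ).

+1

Orbit of 16 under x↦17x: [16, 6, 7, 5, 9, 1, 17]… (length divides ord_19(17)).
π_17 has 3 disjoint cycles with lengths [9, 9, 1] on {0,…,18}.
Σ(ℓ_i−1) = 19−3 = 16; sign = (−1)^16 = +1.
Zolotarev: (17|19) = +1, matching the cycle-count sign.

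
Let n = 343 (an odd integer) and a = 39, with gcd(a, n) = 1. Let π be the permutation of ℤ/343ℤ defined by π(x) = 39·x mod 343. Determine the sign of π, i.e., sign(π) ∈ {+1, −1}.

+1

Orbit of 37 under x↦39x: [37, 71, 25, 289, 295, 186, 51]… (length divides ord_343(39)).
Cycle lengths of π_39 on ℤ/343ℤ: [147, 147, 21, 21, 3, 3, 1]; 7 cycles in total.
Σ(ℓ_i−1) = 343−7 = 336; sign = (−1)^336 = +1.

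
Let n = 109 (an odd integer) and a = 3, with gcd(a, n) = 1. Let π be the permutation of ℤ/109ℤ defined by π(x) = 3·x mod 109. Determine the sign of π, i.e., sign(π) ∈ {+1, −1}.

+1

Orbit of 97 under x↦3x: [97, 73, 1, 3, 9, 27, 81]… (length divides ord_109(3)).
Cycle type of π: 27×4 + 1; total 5 cycles.
With 5 cycles on 109 points, sign = (−1)^{109−5} = +1.
Zolotarev: (3|109) = +1, matching the cycle-count sign.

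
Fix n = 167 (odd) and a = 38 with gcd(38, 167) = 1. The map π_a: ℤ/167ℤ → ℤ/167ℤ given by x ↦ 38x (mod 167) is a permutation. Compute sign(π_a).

+1

Start at x=56: 56 → 124 → 36 → 32 → 47 → 116 → 66 → … (one orbit).
Cycle type of π: 83×2 + 1; total 3 cycles.
n − c = 167 − 3 = 164; sign = (−1)^164 = +1.
(38|167)_J = +1 (Zolotarev's lemma cross-check).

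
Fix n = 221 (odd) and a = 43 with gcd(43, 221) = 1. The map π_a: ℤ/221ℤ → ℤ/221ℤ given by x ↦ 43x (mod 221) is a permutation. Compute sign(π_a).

Orbit of 168 under x↦43x: [168, 152, 127, 157, 121, 120, 77]… (length divides ord_221(43)).
Cycle lengths of π_43 on ℤ/221ℤ: [24, 24, 24, 24, 24, 24, 24, 24, 8, 8, 6, 6, 1]; 13 cycles in total.
With 13 cycles on 221 points, sign = (−1)^{221−13} = +1.

+1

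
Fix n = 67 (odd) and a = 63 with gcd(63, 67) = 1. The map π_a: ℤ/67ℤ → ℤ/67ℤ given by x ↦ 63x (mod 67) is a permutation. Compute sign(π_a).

Orbit of 41 under x↦63x: [41, 37, 53, 56, 44, 25, 34]… (length divides ord_67(63)).
The orbit structure of x ↦ 63x mod 67: 2 orbits of sizes [66, 1].
With 2 cycles on 67 points, sign = (−1)^{67−2} = -1.

-1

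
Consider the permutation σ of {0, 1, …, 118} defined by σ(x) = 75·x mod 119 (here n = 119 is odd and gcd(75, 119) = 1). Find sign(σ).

+1

Start at x=43: 43 → 12 → 67 → 27 → 2 → 31 → 64 → … (one orbit).
Cycle lengths of π_75 on ℤ/119ℤ: [48, 48, 16, 6, 1]; 5 cycles in total.
n − c = 119 − 5 = 114; sign = (−1)^114 = +1.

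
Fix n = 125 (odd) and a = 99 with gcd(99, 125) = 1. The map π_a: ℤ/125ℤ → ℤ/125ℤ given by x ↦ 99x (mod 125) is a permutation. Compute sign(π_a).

Orbit of 74 under x↦99x: [74, 76, 24, 1, 99, 51, 49]… (length divides ord_125(99)).
Cycle type of π: 10×10 + 2×12 + 1; total 23 cycles.
With 23 cycles on 125 points, sign = (−1)^{125−23} = +1.
(99|125)_J = +1 (Zolotarev's lemma cross-check).

+1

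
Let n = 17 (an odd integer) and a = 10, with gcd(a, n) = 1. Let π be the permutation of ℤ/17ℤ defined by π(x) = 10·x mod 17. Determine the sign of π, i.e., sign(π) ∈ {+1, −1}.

Trace 16: π^k(16) = [16, 7, 2, 3, 13, 11, 8] for k=0..6.
The orbit structure of x ↦ 10x mod 17: 2 orbits of sizes [16, 1].
17 − 2 = 15 transpositions; sign(π) = (−1)^15 = -1.
The Jacobi symbol (10|17) = -1 (Zolotarev) agrees.

-1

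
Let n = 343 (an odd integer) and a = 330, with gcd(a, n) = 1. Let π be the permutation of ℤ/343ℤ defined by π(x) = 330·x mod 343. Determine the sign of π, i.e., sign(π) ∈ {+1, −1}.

+1

Trace 155: π^k(155) = [155, 43, 127, 64, 197, 183, 22] for k=0..6.
Decompose π into cycles: lengths [49, 49, 49, 49, 49, 49, 7, 7, 7, 7, 7, 7, 1, 1, 1, 1, 1, 1, 1] (19 cycles, including the fixed point 0).
With 19 cycles on 343 points, sign = (−1)^{343−19} = +1.
Zolotarev: (330|343) = +1, matching the cycle-count sign.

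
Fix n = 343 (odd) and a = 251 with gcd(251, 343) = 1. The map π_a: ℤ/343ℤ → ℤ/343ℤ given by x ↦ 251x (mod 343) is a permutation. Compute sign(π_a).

-1

Start at x=141: 141 → 62 → 127 → 321 → 309 → 41 → 1 → … (one orbit).
The orbit structure of x ↦ 251x mod 343: 10 orbits of sizes [98, 98, 98, 14, 14, 14, 2, 2, 2, 1].
Σ(ℓ_i−1) = 343−10 = 333; sign = (−1)^333 = -1.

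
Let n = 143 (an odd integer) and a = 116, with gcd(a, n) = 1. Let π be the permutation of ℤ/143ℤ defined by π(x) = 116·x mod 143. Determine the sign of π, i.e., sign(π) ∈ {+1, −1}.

Orbit of 129 under x↦116x: [129, 92, 90, 1, 116, 14, 51]… (length divides ord_143(116)).
The orbit structure of x ↦ 116x mod 143: 20 orbits of sizes [10, 10, 10, 10, 10, 10, 10, 10, 10, 10, 10, 10, 10, 2, 2, 2, 2, 2, 2, 1].
n − c = 143 − 20 = 123; sign = (−1)^123 = -1.

-1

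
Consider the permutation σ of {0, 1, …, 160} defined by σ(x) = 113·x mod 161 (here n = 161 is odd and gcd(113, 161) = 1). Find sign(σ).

Orbit of 120 under x↦113x: [120, 36, 43, 29, 57, 1, 113]… (length divides ord_161(113)).
The orbit structure of x ↦ 113x mod 161: 14 orbits of sizes [22, 22, 22, 22, 22, 22, 22, 1, 1, 1, 1, 1, 1, 1].
14 cycles on 161: each ℓ→(−1)^(ℓ−1), product (−1)^147 = -1.
Via Zolotarev, sign(π_{113}) = (113|161) = -1.

-1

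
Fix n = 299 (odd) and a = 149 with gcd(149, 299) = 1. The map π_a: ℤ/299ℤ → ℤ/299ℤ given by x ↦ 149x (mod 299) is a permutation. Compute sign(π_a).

+1

Start at x=225: 225 → 37 → 131 → 84 → 257 → 21 → 139 → … (one orbit).
The orbit structure of x ↦ 149x mod 299: 5 orbits of sizes [132, 132, 22, 12, 1].
5 cycles on 299: each ℓ→(−1)^(ℓ−1), product (−1)^294 = +1.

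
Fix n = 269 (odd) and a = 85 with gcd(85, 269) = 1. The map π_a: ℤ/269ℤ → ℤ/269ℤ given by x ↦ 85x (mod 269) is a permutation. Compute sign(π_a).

-1

Trace 208: π^k(208) = [208, 195, 166, 122, 148, 206, 25] for k=0..6.
The orbit structure of x ↦ 85x mod 269: 2 orbits of sizes [268, 1].
Σ(ℓ_i−1) = 269−2 = 267; sign = (−1)^267 = -1.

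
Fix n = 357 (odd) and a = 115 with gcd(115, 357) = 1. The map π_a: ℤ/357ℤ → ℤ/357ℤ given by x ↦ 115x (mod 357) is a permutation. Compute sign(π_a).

Orbit of 55 under x↦115x: [55, 256, 166, 169, 157, 205, 13]… (length divides ord_357(115)).
π_115 has 42 disjoint cycles with lengths [12, 12, 12, 12, 12, 12, 12, 12, 12, 12, 12, 12, 12, 12, 12, 12, 12, 12, 12, 12, 12, 12, 12, 12, 6, 6, 6, 4, 4, 4, 4, 4, 4, 4, 4, 4, 4, 4, 4, 1, 1, 1] on {0,…,356}.
sign(π) = (−1)^{n − #cycles} = (−1)^{357−42} = (−1)^315 = -1.
Check: (115/357) = -1 by Zolotarev.

-1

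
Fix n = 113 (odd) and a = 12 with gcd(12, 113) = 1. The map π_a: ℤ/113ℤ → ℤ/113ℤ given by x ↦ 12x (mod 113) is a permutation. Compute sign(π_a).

Start at x=50: 50 → 35 → 81 → 68 → 25 → 74 → 97 → … (one orbit).
Cycle lengths of π_12 on ℤ/113ℤ: [112, 1]; 2 cycles in total.
sign(π) = (−1)^{n − #cycles} = (−1)^{113−2} = (−1)^111 = -1.
(12|113)_J = -1 (Zolotarev's lemma cross-check).

-1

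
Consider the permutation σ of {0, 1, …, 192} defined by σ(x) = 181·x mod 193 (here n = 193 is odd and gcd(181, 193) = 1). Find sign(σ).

Orbit of 109 under x↦181x: [109, 43, 63, 16, 1, 181, 144]… (length divides ord_193(181)).
π_181 has 9 disjoint cycles with lengths [24, 24, 24, 24, 24, 24, 24, 24, 1] on {0,…,192}.
sign(π) = (−1)^{n − #cycles} = (−1)^{193−9} = (−1)^184 = +1.
(181|193)_J = +1 (Zolotarev's lemma cross-check).

+1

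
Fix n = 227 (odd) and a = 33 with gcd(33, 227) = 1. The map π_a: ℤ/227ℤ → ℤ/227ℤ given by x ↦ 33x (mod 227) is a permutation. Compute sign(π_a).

Trace 78: π^k(78) = [78, 77, 44, 90, 19, 173, 34] for k=0..6.
Cycle type of π: 113×2 + 1; total 3 cycles.
Σ(ℓ_i−1) = 227−3 = 224; sign = (−1)^224 = +1.

+1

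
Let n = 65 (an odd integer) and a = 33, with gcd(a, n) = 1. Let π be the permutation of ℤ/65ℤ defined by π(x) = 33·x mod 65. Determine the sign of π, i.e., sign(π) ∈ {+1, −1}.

+1

Trace 2: π^k(2) = [2, 1, 33, 49, 57, 61, 63] for k=0..6.
7 cycles of lengths [12, 12, 12, 12, 12, 4, 1].
Σ(ℓ_i−1) = 65−7 = 58; sign = (−1)^58 = +1.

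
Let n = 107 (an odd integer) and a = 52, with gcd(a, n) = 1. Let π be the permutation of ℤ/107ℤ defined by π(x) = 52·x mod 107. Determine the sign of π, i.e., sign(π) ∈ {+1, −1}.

+1

Orbit of 39 under x↦52x: [39, 102, 61, 69, 57, 75, 48]… (length divides ord_107(52)).
Decompose π into cycles: lengths [53, 53, 1] (3 cycles, including the fixed point 0).
3 cycles on 107: each ℓ→(−1)^(ℓ−1), product (−1)^104 = +1.
(52|107)_J = +1 (Zolotarev's lemma cross-check).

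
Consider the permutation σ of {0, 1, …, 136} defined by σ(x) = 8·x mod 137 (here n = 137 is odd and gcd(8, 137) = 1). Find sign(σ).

Orbit of 2 under x↦8x: [2, 16, 128, 65, 109, 50, 126]… (length divides ord_137(8)).
The orbit structure of x ↦ 8x mod 137: 3 orbits of sizes [68, 68, 1].
n − c = 137 − 3 = 134; sign = (−1)^134 = +1.

+1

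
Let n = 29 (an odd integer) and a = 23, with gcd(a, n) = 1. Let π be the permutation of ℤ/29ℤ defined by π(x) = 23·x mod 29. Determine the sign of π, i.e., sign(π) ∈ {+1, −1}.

+1

Start at x=20: 20 → 25 → 24 → 1 → 23 → 7 → 16 → 20 (one orbit).
5 cycles of lengths [7, 7, 7, 7, 1].
5 cycles on 29: each ℓ→(−1)^(ℓ−1), product (−1)^24 = +1.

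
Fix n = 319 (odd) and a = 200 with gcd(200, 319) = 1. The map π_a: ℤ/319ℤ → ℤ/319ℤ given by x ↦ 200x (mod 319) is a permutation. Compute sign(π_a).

Trace 43: π^k(43) = [43, 306, 271, 289, 61, 78, 288] for k=0..6.
The orbit structure of x ↦ 200x mod 319: 5 orbits of sizes [140, 140, 28, 10, 1].
n − c = 319 − 5 = 314; sign = (−1)^314 = +1.

+1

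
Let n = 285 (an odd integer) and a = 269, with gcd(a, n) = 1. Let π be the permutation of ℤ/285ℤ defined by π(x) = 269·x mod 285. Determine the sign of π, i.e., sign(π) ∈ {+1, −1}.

+1

Trace 164: π^k(164) = [164, 226, 89, 1, 269, 256, 179] for k=0..6.
Cycle type of π: 18×15 + 2×7 + 1; total 23 cycles.
23 cycles on 285: each ℓ→(−1)^(ℓ−1), product (−1)^262 = +1.
The Jacobi symbol (269|285) = +1 (Zolotarev) agrees.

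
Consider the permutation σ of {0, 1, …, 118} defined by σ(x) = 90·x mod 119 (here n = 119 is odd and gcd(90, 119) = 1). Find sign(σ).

+1

Start at x=36: 36 → 27 → 50 → 97 → 43 → 62 → 106 → … (one orbit).
Cycle lengths of π_90 on ℤ/119ℤ: [16, 16, 16, 16, 16, 16, 16, 2, 2, 2, 1]; 11 cycles in total.
With 11 cycles on 119 points, sign = (−1)^{119−11} = +1.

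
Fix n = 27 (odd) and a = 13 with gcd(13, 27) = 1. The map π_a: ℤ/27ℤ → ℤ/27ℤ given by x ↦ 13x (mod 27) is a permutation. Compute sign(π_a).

Orbit of 19 under x↦13x: [19, 4, 25, 1, 13, 7, 10]… (length divides ord_27(13)).
7 cycles of lengths [9, 9, 3, 3, 1, 1, 1].
7 cycles on 27: each ℓ→(−1)^(ℓ−1), product (−1)^20 = +1.
Via Zolotarev, sign(π_{13}) = (13|27) = +1.

+1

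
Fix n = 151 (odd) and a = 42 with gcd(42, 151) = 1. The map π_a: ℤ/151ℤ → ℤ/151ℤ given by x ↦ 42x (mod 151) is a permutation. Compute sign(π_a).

Start at x=21: 21 → 127 → 49 → 95 → 64 → 121 → 99 → … (one orbit).
π_42 has 3 disjoint cycles with lengths [75, 75, 1] on {0,…,150}.
n − c = 151 − 3 = 148; sign = (−1)^148 = +1.
(42|151)_J = +1 (Zolotarev's lemma cross-check).

+1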